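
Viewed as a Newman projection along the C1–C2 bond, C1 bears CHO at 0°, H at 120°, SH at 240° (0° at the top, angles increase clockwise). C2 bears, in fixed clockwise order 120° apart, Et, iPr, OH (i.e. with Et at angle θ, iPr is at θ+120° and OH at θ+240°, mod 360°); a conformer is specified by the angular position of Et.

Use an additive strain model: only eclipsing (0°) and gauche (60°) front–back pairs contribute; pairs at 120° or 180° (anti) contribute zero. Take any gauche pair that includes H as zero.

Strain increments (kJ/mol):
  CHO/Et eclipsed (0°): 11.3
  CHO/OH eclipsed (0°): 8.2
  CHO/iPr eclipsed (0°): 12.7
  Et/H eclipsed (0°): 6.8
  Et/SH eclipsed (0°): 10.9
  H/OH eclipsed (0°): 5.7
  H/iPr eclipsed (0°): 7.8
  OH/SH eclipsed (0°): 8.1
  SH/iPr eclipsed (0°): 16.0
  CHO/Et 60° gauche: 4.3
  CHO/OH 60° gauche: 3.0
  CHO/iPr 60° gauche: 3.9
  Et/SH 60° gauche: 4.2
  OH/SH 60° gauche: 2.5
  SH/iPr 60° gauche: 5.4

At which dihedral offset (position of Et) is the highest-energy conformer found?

Et at 0° is eclipsed. CHO at 0° is eclipsed with Et at 0° (11.3); H at 120° is eclipsed with iPr at 120° (7.8); SH at 240° is eclipsed with OH at 240° (8.1). Total 27.2 kJ/mol.
Et at 60° is staggered. CHO at 0° is gauche with Et at 60° (4.3); CHO at 0° is gauche with OH at 300° (3.0); SH at 240° is gauche with iPr at 180° (5.4); SH at 240° is gauche with OH at 300° (2.5). Total 15.2 kJ/mol.
Et at 120° is eclipsed. CHO at 0° is eclipsed with OH at 0° (8.2); H at 120° is eclipsed with Et at 120° (6.8); SH at 240° is eclipsed with iPr at 240° (16.0). Total 31.0 kJ/mol.
Et at 180° is staggered. CHO at 0° is gauche with iPr at 300° (3.9); CHO at 0° is gauche with OH at 60° (3.0); SH at 240° is gauche with Et at 180° (4.2); SH at 240° is gauche with iPr at 300° (5.4). Total 16.5 kJ/mol.
Et at 240° is eclipsed. CHO at 0° is eclipsed with iPr at 0° (12.7); H at 120° is eclipsed with OH at 120° (5.7); SH at 240° is eclipsed with Et at 240° (10.9). Total 29.3 kJ/mol.
Et at 300° is staggered. CHO at 0° is gauche with Et at 300° (4.3); CHO at 0° is gauche with iPr at 60° (3.9); SH at 240° is gauche with Et at 300° (4.2); SH at 240° is gauche with OH at 180° (2.5). Total 14.9 kJ/mol.
The maximum (31.0 kJ/mol) occurs with Et at 120°.

120°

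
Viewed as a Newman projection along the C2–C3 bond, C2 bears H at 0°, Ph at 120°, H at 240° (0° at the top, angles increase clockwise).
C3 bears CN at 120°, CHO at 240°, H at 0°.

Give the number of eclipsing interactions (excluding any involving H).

Non-H eclipsing pairs: Ph(120°)/CN(120°) — 1 interaction.

1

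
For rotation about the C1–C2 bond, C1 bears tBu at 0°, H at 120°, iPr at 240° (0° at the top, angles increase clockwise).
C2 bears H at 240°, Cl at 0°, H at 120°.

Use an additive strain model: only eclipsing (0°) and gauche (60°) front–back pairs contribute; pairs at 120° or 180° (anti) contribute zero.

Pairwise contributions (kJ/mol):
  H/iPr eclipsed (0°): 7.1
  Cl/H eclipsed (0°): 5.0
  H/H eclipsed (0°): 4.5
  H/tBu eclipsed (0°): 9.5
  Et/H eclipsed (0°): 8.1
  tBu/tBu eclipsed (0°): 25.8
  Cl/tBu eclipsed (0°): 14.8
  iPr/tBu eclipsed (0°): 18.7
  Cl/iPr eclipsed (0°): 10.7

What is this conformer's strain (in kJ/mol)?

26.4 kJ/mol

This conformer (eclipsed): tBu(0°)/Cl(0°) eclipsed 14.8; H(120°)/H(120°) eclipsed 4.5; iPr(240°)/H(240°) eclipsed 7.1 → 26.4 kJ/mol.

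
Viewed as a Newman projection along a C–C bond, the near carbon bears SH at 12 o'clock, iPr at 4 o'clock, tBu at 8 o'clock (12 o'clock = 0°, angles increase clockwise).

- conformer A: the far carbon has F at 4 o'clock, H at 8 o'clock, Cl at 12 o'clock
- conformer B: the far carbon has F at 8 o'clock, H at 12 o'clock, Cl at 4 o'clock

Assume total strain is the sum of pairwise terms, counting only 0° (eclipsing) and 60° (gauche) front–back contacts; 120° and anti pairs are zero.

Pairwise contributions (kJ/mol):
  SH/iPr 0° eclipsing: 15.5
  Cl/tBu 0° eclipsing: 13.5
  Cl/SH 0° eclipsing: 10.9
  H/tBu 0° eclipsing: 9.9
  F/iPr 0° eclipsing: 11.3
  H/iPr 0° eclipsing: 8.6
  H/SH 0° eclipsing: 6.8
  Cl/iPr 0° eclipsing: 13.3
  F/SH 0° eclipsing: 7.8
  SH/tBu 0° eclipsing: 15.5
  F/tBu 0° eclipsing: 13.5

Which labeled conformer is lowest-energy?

A

A (eclipsed): SH–Cl eclipsed, iPr–F eclipsed, tBu–H eclipsed; 10.9 + 11.3 + 9.9 = 32.1 kJ/mol.
B (eclipsed): SH–H eclipsed, iPr–Cl eclipsed, tBu–F eclipsed; 6.8 + 13.3 + 13.5 = 33.6 kJ/mol.
A has the lowest total (32.1 kJ/mol).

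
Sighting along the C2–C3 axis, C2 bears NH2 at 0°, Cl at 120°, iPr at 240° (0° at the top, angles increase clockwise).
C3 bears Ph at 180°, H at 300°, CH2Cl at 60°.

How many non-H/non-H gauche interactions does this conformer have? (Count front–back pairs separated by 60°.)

Non-H gauche pairs: NH2(0°)/CH2Cl(60°); Cl(120°)/Ph(180°); Cl(120°)/CH2Cl(60°); iPr(240°)/Ph(180°) — 4 interactions.

4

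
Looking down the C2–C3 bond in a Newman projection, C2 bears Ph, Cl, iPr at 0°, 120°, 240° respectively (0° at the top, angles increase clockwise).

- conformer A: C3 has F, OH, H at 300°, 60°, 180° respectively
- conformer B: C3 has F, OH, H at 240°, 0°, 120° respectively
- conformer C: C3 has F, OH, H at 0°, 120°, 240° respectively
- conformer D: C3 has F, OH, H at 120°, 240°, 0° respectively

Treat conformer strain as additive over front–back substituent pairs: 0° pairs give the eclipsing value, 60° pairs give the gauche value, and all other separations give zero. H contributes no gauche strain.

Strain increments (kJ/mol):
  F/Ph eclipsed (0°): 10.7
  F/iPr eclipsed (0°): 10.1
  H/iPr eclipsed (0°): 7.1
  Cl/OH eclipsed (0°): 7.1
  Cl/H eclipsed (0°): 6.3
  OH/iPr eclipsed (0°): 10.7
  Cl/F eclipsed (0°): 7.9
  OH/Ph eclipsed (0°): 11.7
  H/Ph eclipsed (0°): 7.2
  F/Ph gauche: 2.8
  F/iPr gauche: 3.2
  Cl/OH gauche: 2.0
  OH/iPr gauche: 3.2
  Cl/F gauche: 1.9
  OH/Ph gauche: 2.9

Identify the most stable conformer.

A

A (staggered): Ph(0°)/F(300°) gauche 2.8; Ph(0°)/OH(60°) gauche 2.9; Cl(120°)/OH(60°) gauche 2.0; iPr(240°)/F(300°) gauche 3.2 → 10.9 kJ/mol.
B (eclipsed): Ph(0°)/OH(0°) eclipsed 11.7; Cl(120°)/H(120°) eclipsed 6.3; iPr(240°)/F(240°) eclipsed 10.1 → 28.1 kJ/mol.
C (eclipsed): Ph(0°)/F(0°) eclipsed 10.7; Cl(120°)/OH(120°) eclipsed 7.1; iPr(240°)/H(240°) eclipsed 7.1 → 24.9 kJ/mol.
D (eclipsed): Ph(0°)/H(0°) eclipsed 7.2; Cl(120°)/F(120°) eclipsed 7.9; iPr(240°)/OH(240°) eclipsed 10.7 → 25.8 kJ/mol.
A has the lowest total (10.9 kJ/mol).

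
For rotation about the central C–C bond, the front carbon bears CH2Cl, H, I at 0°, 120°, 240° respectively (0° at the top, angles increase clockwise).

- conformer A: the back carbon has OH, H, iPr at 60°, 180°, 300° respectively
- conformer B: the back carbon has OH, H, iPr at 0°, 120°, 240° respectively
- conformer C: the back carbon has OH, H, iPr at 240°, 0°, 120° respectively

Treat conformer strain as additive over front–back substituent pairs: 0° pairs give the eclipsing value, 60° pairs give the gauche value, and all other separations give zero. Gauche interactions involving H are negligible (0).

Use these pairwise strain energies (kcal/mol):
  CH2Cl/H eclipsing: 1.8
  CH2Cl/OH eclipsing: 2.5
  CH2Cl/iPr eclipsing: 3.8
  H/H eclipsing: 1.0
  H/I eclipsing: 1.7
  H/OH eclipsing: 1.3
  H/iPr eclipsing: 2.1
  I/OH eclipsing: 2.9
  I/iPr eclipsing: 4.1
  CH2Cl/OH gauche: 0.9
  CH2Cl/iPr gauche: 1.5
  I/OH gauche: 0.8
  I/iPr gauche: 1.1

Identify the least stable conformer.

A (staggered): CH2Cl–OH gauche, CH2Cl–iPr gauche, I–iPr gauche; 0.9 + 1.5 + 1.1 = 3.5 kcal/mol.
B (eclipsed): CH2Cl–OH eclipsed, H–H eclipsed, I–iPr eclipsed; 2.5 + 1.0 + 4.1 = 7.6 kcal/mol.
C (eclipsed): CH2Cl–H eclipsed, H–iPr eclipsed, I–OH eclipsed; 1.8 + 2.1 + 2.9 = 6.8 kcal/mol.
B has the highest total (7.6 kcal/mol).

B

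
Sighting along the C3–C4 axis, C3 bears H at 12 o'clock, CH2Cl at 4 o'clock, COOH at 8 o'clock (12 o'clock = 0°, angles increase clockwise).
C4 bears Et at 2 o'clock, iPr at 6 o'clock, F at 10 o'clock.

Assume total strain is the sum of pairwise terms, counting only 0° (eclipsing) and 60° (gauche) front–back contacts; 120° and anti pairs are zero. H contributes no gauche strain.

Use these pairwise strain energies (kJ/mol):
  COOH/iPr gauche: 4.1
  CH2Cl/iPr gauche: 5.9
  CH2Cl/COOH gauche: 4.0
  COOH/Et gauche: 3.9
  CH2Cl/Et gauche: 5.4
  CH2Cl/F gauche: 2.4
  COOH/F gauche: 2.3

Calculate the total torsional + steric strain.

This conformer is staggered. CH2Cl at 120° is gauche with Et at 60° (5.4); CH2Cl at 120° is gauche with iPr at 180° (5.9); COOH at 240° is gauche with iPr at 180° (4.1); COOH at 240° is gauche with F at 300° (2.3). Total 17.7 kJ/mol.

17.7 kJ/mol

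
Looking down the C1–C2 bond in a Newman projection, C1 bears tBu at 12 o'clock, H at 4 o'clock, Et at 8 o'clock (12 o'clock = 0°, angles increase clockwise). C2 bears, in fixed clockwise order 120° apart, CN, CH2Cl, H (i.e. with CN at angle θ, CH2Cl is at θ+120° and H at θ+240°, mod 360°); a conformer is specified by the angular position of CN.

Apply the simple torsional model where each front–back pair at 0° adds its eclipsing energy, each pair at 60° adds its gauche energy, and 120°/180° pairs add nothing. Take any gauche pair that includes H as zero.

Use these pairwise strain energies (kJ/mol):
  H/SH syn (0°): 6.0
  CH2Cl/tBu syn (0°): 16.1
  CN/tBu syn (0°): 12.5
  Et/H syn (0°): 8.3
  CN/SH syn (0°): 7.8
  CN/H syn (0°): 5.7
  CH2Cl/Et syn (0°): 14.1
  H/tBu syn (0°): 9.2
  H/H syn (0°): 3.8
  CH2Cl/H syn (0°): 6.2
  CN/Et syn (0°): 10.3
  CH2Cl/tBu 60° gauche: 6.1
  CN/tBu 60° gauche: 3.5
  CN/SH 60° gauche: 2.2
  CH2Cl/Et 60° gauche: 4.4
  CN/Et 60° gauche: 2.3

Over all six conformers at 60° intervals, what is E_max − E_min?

22.3 kJ/mol

CN at 0° (eclipsed): tBu(0°)/CN(0°) eclipsed 12.5; H(120°)/CH2Cl(120°) eclipsed 6.2; Et(240°)/H(240°) eclipsed 8.3 → 27.0 kJ/mol.
CN at 60° (staggered): tBu(0°)/CN(60°) gauche 3.5; Et(240°)/CH2Cl(180°) gauche 4.4 → 7.9 kJ/mol.
CN at 120° (eclipsed): tBu(0°)/H(0°) eclipsed 9.2; H(120°)/CN(120°) eclipsed 5.7; Et(240°)/CH2Cl(240°) eclipsed 14.1 → 29.0 kJ/mol.
CN at 180° (staggered): tBu(0°)/CH2Cl(300°) gauche 6.1; Et(240°)/CN(180°) gauche 2.3; Et(240°)/CH2Cl(300°) gauche 4.4 → 12.8 kJ/mol.
CN at 240° (eclipsed): tBu(0°)/CH2Cl(0°) eclipsed 16.1; H(120°)/H(120°) eclipsed 3.8; Et(240°)/CN(240°) eclipsed 10.3 → 30.2 kJ/mol.
CN at 300° (staggered): tBu(0°)/CN(300°) gauche 3.5; tBu(0°)/CH2Cl(60°) gauche 6.1; Et(240°)/CN(300°) gauche 2.3 → 11.9 kJ/mol.
Max at 240° (30.2 kJ/mol), min at 60° (7.9 kJ/mol); barrier = 22.3 kJ/mol.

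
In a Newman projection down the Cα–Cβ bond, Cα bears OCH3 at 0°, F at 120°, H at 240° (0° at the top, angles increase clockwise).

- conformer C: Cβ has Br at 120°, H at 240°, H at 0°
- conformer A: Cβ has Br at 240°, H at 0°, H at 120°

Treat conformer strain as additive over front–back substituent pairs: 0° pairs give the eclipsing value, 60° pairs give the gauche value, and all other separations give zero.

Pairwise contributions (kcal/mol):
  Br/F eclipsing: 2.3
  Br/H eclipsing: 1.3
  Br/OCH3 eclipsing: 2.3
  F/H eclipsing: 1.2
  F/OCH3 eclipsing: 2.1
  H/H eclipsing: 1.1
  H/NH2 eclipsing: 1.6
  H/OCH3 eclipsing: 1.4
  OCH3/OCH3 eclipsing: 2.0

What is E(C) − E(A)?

+0.9 kcal/mol

C (eclipsed): OCH3–H eclipsed, F–Br eclipsed, H–H eclipsed; 1.4 + 2.3 + 1.1 = 4.8 kcal/mol.
A (eclipsed): OCH3–H eclipsed, F–H eclipsed, H–Br eclipsed; 1.4 + 1.2 + 1.3 = 3.9 kcal/mol.
E(C) − E(A) = 4.8 − 3.9 = +0.9 kcal/mol.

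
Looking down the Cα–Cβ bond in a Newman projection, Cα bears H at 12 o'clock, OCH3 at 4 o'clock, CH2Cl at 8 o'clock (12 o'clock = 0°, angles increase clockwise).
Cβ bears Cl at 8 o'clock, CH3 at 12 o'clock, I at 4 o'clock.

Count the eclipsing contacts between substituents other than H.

2

Non-H eclipsing pairs: OCH3(120°)/I(120°); CH2Cl(240°)/Cl(240°) — 2 interactions.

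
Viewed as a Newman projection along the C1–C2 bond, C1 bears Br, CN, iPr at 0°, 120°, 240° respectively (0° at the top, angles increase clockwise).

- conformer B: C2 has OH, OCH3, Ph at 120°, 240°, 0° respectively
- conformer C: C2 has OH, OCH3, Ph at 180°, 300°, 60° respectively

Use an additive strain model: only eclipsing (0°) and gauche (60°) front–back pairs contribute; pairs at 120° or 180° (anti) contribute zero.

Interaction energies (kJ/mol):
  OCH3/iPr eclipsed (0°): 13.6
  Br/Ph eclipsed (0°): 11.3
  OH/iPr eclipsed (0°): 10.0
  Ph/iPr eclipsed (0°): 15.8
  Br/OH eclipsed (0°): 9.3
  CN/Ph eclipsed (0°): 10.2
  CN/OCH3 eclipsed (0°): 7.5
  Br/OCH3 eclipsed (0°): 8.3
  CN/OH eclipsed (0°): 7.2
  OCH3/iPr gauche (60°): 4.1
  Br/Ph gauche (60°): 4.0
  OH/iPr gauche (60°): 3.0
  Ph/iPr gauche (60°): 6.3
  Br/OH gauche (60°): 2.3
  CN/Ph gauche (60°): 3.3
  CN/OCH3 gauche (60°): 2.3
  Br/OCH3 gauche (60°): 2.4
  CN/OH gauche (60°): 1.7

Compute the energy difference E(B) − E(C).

+13.6 kJ/mol

B (eclipsed): Br–Ph eclipsed, CN–OH eclipsed, iPr–OCH3 eclipsed; 11.3 + 7.2 + 13.6 = 32.1 kJ/mol.
C (staggered): Br–OCH3 gauche, Br–Ph gauche, CN–OH gauche, CN–Ph gauche, iPr–OH gauche, iPr–OCH3 gauche; 2.4 + 4.0 + 1.7 + 3.3 + 3.0 + 4.1 = 18.5 kJ/mol.
E(B) − E(C) = 32.1 − 18.5 = +13.6 kJ/mol.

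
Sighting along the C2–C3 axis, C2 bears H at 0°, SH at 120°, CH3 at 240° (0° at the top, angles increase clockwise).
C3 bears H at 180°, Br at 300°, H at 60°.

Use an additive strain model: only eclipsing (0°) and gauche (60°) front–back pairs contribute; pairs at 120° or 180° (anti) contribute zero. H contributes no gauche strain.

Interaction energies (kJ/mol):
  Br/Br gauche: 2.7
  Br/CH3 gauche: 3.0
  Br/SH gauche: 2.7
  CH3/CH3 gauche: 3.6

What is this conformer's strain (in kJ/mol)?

This conformer (staggered): CH3–Br gauche; 3.0 = 3.0 kJ/mol.

3.0 kJ/mol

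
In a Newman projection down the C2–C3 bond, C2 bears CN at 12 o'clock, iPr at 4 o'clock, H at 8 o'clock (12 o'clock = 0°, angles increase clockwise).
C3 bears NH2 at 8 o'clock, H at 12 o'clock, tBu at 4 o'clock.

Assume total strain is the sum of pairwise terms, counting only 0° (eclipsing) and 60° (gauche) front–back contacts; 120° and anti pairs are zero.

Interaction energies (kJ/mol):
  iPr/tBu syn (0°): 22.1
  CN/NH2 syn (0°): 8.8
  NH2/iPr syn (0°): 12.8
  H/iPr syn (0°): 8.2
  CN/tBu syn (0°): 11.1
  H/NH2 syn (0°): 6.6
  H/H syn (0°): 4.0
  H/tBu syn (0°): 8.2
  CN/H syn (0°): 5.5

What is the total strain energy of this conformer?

34.2 kJ/mol

This conformer (eclipsed): CN–H eclipsed, iPr–tBu eclipsed, H–NH2 eclipsed; 5.5 + 22.1 + 6.6 = 34.2 kJ/mol.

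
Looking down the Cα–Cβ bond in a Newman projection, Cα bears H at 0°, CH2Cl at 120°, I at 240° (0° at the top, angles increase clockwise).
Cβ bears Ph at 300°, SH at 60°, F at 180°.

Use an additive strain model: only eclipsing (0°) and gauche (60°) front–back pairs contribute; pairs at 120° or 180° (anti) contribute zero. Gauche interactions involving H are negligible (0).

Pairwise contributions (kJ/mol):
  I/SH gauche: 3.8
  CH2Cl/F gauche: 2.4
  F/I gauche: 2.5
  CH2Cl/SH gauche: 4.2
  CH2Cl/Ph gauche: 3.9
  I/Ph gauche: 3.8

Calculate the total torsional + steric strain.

12.9 kJ/mol

This conformer (staggered): CH2Cl(120°)/SH(60°) gauche 4.2; CH2Cl(120°)/F(180°) gauche 2.4; I(240°)/Ph(300°) gauche 3.8; I(240°)/F(180°) gauche 2.5 → 12.9 kJ/mol.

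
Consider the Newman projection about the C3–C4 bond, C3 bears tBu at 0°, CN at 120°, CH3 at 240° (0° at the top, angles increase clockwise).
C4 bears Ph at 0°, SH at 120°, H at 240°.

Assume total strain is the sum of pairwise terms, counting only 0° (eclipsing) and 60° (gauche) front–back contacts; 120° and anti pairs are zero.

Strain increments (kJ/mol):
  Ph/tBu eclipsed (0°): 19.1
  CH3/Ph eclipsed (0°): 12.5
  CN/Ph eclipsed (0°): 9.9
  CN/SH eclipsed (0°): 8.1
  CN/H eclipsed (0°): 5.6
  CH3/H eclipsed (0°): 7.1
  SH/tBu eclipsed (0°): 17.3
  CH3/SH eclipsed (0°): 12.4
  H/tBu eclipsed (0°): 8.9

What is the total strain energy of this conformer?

This conformer is eclipsed. tBu at 0° is eclipsed with Ph at 0° (19.1); CN at 120° is eclipsed with SH at 120° (8.1); CH3 at 240° is eclipsed with H at 240° (7.1). Total 34.3 kJ/mol.

34.3 kJ/mol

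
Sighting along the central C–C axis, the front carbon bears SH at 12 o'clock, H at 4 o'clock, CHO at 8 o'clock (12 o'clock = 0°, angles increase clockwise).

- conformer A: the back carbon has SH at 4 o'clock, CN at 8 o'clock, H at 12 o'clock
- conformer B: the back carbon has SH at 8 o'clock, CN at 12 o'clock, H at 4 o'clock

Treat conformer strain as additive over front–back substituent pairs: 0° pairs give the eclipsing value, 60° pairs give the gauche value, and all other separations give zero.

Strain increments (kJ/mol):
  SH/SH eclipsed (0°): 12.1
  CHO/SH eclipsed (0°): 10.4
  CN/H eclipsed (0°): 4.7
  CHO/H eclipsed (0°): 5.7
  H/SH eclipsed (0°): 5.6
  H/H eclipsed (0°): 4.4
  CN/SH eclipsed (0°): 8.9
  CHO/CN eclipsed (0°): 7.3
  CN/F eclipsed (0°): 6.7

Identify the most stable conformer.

A is eclipsed. SH at 0° is eclipsed with H at 0° (5.6); H at 120° is eclipsed with SH at 120° (5.6); CHO at 240° is eclipsed with CN at 240° (7.3). Total 18.5 kJ/mol.
B is eclipsed. SH at 0° is eclipsed with CN at 0° (8.9); H at 120° is eclipsed with H at 120° (4.4); CHO at 240° is eclipsed with SH at 240° (10.4). Total 23.7 kJ/mol.
A has the lowest total (18.5 kJ/mol).

A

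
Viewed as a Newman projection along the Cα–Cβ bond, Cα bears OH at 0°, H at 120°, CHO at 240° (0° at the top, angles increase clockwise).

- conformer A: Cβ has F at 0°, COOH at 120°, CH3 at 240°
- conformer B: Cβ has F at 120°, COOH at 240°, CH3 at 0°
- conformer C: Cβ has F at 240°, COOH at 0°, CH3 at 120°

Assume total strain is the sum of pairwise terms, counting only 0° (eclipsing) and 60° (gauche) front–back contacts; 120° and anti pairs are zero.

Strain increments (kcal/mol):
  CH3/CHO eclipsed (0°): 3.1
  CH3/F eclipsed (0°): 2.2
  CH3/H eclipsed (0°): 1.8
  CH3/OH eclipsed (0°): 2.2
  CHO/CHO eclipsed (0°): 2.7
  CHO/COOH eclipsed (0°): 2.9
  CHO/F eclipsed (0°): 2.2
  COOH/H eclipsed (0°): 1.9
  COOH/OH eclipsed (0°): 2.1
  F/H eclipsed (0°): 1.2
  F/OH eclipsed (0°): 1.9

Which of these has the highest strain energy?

A (eclipsed): OH(0°)/F(0°) eclipsed 1.9; H(120°)/COOH(120°) eclipsed 1.9; CHO(240°)/CH3(240°) eclipsed 3.1 → 6.9 kcal/mol.
B (eclipsed): OH(0°)/CH3(0°) eclipsed 2.2; H(120°)/F(120°) eclipsed 1.2; CHO(240°)/COOH(240°) eclipsed 2.9 → 6.3 kcal/mol.
C (eclipsed): OH(0°)/COOH(0°) eclipsed 2.1; H(120°)/CH3(120°) eclipsed 1.8; CHO(240°)/F(240°) eclipsed 2.2 → 6.1 kcal/mol.
A has the highest total (6.9 kcal/mol).

A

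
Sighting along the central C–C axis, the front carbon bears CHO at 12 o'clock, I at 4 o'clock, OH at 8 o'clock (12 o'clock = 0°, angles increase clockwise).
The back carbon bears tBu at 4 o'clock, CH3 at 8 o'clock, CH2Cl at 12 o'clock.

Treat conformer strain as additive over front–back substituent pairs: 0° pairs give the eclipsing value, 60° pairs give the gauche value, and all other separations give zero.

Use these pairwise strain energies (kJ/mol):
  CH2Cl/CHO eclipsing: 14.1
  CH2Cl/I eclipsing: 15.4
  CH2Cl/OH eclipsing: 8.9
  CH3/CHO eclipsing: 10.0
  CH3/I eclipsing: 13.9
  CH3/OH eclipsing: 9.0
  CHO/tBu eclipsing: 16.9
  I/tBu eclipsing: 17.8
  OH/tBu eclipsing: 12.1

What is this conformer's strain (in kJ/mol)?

40.9 kJ/mol

This conformer (eclipsed): CHO(0°)/CH2Cl(0°) eclipsed 14.1; I(120°)/tBu(120°) eclipsed 17.8; OH(240°)/CH3(240°) eclipsed 9.0 → 40.9 kJ/mol.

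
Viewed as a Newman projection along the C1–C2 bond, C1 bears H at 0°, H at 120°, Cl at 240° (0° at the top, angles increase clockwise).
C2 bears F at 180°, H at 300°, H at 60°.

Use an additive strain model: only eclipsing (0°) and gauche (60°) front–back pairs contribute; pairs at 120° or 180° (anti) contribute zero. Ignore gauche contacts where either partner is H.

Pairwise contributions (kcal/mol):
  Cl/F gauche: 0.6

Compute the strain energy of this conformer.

0.6 kcal/mol

This conformer (staggered): Cl–F gauche; 0.6 = 0.6 kcal/mol.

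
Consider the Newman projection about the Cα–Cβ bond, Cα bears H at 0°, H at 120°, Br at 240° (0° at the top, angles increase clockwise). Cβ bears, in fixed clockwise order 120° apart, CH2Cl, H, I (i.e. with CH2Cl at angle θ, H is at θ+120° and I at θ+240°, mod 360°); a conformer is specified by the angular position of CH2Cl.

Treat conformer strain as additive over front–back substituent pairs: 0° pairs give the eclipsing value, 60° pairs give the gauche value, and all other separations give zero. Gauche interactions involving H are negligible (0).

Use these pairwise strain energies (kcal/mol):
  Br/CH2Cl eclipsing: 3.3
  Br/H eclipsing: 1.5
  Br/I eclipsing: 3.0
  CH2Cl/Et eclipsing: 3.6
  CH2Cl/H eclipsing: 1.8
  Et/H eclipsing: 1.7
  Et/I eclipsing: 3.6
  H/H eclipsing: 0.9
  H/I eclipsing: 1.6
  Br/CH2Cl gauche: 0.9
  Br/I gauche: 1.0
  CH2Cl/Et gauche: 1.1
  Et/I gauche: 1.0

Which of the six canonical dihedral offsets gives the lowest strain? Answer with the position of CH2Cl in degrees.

CH2Cl at 0° (eclipsed): H(0°)/CH2Cl(0°) eclipsed 1.8; H(120°)/H(120°) eclipsed 0.9; Br(240°)/I(240°) eclipsed 3.0 → 5.7 kcal/mol.
CH2Cl at 60° (staggered): Br(240°)/I(300°) gauche 1.0 → 1.0 kcal/mol.
CH2Cl at 120° (eclipsed): H(0°)/I(0°) eclipsed 1.6; H(120°)/CH2Cl(120°) eclipsed 1.8; Br(240°)/H(240°) eclipsed 1.5 → 4.9 kcal/mol.
CH2Cl at 180° (staggered): Br(240°)/CH2Cl(180°) gauche 0.9 → 0.9 kcal/mol.
CH2Cl at 240° (eclipsed): H(0°)/H(0°) eclipsed 0.9; H(120°)/I(120°) eclipsed 1.6; Br(240°)/CH2Cl(240°) eclipsed 3.3 → 5.8 kcal/mol.
CH2Cl at 300° (staggered): Br(240°)/CH2Cl(300°) gauche 0.9; Br(240°)/I(180°) gauche 1.0 → 1.9 kcal/mol.
The minimum (0.9 kcal/mol) occurs with CH2Cl at 180°.

180°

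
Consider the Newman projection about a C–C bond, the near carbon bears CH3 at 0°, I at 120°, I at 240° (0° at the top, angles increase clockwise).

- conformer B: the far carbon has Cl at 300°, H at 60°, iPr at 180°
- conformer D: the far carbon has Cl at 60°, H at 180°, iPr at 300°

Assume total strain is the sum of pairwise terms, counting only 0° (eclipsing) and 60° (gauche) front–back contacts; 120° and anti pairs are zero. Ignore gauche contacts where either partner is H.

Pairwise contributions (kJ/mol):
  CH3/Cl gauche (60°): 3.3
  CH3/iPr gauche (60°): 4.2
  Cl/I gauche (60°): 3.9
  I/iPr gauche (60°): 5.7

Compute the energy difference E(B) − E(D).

B is staggered. CH3 at 0° is gauche with Cl at 300° (3.3); I at 120° is gauche with iPr at 180° (5.7); I at 240° is gauche with Cl at 300° (3.9); I at 240° is gauche with iPr at 180° (5.7). Total 18.6 kJ/mol.
D is staggered. CH3 at 0° is gauche with Cl at 60° (3.3); CH3 at 0° is gauche with iPr at 300° (4.2); I at 120° is gauche with Cl at 60° (3.9); I at 240° is gauche with iPr at 300° (5.7). Total 17.1 kJ/mol.
E(B) − E(D) = 18.6 − 17.1 = +1.5 kJ/mol.

+1.5 kJ/mol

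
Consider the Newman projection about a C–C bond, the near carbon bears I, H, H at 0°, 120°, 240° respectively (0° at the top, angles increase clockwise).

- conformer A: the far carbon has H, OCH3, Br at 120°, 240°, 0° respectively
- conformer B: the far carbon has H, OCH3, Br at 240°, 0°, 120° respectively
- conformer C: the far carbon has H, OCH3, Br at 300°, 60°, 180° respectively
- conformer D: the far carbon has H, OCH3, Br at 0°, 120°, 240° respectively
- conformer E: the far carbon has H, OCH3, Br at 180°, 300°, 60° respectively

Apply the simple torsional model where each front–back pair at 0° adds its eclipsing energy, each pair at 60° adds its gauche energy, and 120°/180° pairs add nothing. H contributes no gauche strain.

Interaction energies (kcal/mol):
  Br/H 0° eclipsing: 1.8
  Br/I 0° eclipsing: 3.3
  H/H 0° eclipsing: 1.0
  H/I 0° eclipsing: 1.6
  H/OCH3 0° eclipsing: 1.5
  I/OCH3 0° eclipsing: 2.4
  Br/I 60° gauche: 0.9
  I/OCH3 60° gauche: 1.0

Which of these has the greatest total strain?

A is eclipsed. I at 0° is eclipsed with Br at 0° (3.3); H at 120° is eclipsed with H at 120° (1.0); H at 240° is eclipsed with OCH3 at 240° (1.5). Total 5.8 kcal/mol.
B is eclipsed. I at 0° is eclipsed with OCH3 at 0° (2.4); H at 120° is eclipsed with Br at 120° (1.8); H at 240° is eclipsed with H at 240° (1.0). Total 5.2 kcal/mol.
C is staggered. I at 0° is gauche with OCH3 at 60° (1.0). Total 1.0 kcal/mol.
D is eclipsed. I at 0° is eclipsed with H at 0° (1.6); H at 120° is eclipsed with OCH3 at 120° (1.5); H at 240° is eclipsed with Br at 240° (1.8). Total 4.9 kcal/mol.
E is staggered. I at 0° is gauche with OCH3 at 300° (1.0); I at 0° is gauche with Br at 60° (0.9). Total 1.9 kcal/mol.
A has the highest total (5.8 kcal/mol).

A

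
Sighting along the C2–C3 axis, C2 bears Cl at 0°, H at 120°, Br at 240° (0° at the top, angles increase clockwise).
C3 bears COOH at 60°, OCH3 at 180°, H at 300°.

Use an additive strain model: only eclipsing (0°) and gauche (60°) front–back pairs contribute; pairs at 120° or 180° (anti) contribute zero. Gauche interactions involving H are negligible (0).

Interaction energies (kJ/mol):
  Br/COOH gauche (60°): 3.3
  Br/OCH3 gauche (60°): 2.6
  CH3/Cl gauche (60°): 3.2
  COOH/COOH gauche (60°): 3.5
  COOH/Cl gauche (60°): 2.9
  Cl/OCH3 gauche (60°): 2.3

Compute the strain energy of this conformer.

5.5 kJ/mol

This conformer (staggered): Cl(0°)/COOH(60°) gauche 2.9; Br(240°)/OCH3(180°) gauche 2.6 → 5.5 kJ/mol.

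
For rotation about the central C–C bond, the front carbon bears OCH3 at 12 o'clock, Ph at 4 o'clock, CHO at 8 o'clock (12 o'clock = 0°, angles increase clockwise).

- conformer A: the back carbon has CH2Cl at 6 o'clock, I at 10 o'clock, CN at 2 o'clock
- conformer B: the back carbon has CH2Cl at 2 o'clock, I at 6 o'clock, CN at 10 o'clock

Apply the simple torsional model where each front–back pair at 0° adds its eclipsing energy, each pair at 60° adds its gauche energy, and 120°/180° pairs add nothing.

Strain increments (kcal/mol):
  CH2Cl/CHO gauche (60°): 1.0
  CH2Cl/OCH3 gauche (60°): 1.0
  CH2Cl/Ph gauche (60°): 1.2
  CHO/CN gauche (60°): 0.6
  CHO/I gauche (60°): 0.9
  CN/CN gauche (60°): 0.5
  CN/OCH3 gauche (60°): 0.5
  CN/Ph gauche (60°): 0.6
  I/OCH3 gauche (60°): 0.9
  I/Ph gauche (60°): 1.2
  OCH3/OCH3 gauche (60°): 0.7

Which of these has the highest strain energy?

B

A (staggered): OCH3(0°)/I(300°) gauche 0.9; OCH3(0°)/CN(60°) gauche 0.5; Ph(120°)/CH2Cl(180°) gauche 1.2; Ph(120°)/CN(60°) gauche 0.6; CHO(240°)/CH2Cl(180°) gauche 1.0; CHO(240°)/I(300°) gauche 0.9 → 5.1 kcal/mol.
B (staggered): OCH3(0°)/CH2Cl(60°) gauche 1.0; OCH3(0°)/CN(300°) gauche 0.5; Ph(120°)/CH2Cl(60°) gauche 1.2; Ph(120°)/I(180°) gauche 1.2; CHO(240°)/I(180°) gauche 0.9; CHO(240°)/CN(300°) gauche 0.6 → 5.4 kcal/mol.
B has the highest total (5.4 kcal/mol).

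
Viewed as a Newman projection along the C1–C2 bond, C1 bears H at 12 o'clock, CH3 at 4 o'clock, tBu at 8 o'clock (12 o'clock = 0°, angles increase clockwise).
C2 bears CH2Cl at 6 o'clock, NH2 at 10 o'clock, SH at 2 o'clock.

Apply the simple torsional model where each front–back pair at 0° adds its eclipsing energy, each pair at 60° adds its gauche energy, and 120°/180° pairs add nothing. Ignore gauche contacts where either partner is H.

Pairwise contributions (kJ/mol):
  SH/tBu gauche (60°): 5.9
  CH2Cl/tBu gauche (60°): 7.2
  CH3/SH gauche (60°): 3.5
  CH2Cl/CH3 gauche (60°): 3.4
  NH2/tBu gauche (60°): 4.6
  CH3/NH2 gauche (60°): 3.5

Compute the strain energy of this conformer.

This conformer (staggered): CH3(120°)/CH2Cl(180°) gauche 3.4; CH3(120°)/SH(60°) gauche 3.5; tBu(240°)/CH2Cl(180°) gauche 7.2; tBu(240°)/NH2(300°) gauche 4.6 → 18.7 kJ/mol.

18.7 kJ/mol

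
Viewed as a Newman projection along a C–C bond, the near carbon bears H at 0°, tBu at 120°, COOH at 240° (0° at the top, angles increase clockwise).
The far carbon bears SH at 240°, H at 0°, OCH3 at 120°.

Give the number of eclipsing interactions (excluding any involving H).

2

Non-H eclipsing pairs: tBu(120°)/OCH3(120°); COOH(240°)/SH(240°) — 2 interactions.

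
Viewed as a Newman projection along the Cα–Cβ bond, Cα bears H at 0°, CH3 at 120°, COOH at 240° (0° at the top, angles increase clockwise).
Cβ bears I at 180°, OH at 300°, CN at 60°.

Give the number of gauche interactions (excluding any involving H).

4

Non-H gauche pairs: CH3(120°)/I(180°); CH3(120°)/CN(60°); COOH(240°)/I(180°); COOH(240°)/OH(300°) — 4 interactions.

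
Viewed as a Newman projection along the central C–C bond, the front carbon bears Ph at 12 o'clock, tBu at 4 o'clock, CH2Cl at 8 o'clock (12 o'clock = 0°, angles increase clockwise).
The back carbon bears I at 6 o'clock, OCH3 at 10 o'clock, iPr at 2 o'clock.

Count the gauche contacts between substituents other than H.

Non-H gauche pairs: Ph(0°)/OCH3(300°); Ph(0°)/iPr(60°); tBu(120°)/I(180°); tBu(120°)/iPr(60°); CH2Cl(240°)/I(180°); CH2Cl(240°)/OCH3(300°) — 6 interactions.

6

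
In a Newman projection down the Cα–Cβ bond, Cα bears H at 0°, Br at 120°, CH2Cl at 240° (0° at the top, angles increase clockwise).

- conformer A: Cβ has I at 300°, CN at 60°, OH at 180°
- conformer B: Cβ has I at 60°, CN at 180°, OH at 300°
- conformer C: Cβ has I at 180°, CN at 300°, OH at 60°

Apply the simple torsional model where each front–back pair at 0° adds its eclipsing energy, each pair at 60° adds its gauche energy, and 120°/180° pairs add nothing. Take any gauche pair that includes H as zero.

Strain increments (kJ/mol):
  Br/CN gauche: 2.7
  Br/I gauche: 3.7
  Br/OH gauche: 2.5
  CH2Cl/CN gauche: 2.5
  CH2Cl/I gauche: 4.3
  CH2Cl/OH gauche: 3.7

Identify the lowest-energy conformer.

A is staggered. Br at 120° is gauche with CN at 60° (2.7); Br at 120° is gauche with OH at 180° (2.5); CH2Cl at 240° is gauche with I at 300° (4.3); CH2Cl at 240° is gauche with OH at 180° (3.7). Total 13.2 kJ/mol.
B is staggered. Br at 120° is gauche with I at 60° (3.7); Br at 120° is gauche with CN at 180° (2.7); CH2Cl at 240° is gauche with CN at 180° (2.5); CH2Cl at 240° is gauche with OH at 300° (3.7). Total 12.6 kJ/mol.
C is staggered. Br at 120° is gauche with I at 180° (3.7); Br at 120° is gauche with OH at 60° (2.5); CH2Cl at 240° is gauche with I at 180° (4.3); CH2Cl at 240° is gauche with CN at 300° (2.5). Total 13.0 kJ/mol.
B has the lowest total (12.6 kJ/mol).

B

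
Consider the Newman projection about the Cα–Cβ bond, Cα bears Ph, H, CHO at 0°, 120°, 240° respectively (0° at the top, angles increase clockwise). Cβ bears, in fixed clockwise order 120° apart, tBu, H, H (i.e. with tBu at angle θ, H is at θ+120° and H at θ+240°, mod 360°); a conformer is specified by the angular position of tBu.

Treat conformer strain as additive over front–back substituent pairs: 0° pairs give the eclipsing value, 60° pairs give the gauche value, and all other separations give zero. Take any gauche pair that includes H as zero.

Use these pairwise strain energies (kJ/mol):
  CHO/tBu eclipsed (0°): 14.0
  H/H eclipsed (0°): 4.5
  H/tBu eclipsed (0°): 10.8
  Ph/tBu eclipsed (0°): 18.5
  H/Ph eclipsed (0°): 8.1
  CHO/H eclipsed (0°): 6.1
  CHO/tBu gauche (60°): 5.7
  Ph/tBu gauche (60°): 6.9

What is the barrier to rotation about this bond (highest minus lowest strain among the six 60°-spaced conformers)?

23.4 kJ/mol

tBu at 0° (eclipsed): Ph–tBu eclipsed, H–H eclipsed, CHO–H eclipsed; 18.5 + 4.5 + 6.1 = 29.1 kJ/mol.
tBu at 60° (staggered): Ph–tBu gauche; 6.9 = 6.9 kJ/mol.
tBu at 120° (eclipsed): Ph–H eclipsed, H–tBu eclipsed, CHO–H eclipsed; 8.1 + 10.8 + 6.1 = 25.0 kJ/mol.
tBu at 180° (staggered): CHO–tBu gauche; 5.7 = 5.7 kJ/mol.
tBu at 240° (eclipsed): Ph–H eclipsed, H–H eclipsed, CHO–tBu eclipsed; 8.1 + 4.5 + 14.0 = 26.6 kJ/mol.
tBu at 300° (staggered): Ph–tBu gauche, CHO–tBu gauche; 6.9 + 5.7 = 12.6 kJ/mol.
Max at 0° (29.1 kJ/mol), min at 180° (5.7 kJ/mol); barrier = 23.4 kJ/mol.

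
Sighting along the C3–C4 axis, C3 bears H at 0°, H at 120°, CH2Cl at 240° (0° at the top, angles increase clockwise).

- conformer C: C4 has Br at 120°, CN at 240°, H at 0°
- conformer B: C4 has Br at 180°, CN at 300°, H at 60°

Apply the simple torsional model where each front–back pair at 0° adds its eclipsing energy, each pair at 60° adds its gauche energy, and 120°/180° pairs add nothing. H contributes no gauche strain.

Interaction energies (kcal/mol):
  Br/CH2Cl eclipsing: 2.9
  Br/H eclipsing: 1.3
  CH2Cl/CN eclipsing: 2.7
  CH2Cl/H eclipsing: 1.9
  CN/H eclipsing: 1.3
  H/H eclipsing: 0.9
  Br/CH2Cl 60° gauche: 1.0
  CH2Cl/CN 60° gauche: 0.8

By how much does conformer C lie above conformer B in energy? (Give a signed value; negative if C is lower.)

C (eclipsed): H(0°)/H(0°) eclipsed 0.9; H(120°)/Br(120°) eclipsed 1.3; CH2Cl(240°)/CN(240°) eclipsed 2.7 → 4.9 kcal/mol.
B (staggered): CH2Cl(240°)/Br(180°) gauche 1.0; CH2Cl(240°)/CN(300°) gauche 0.8 → 1.8 kcal/mol.
E(C) − E(B) = 4.9 − 1.8 = +3.1 kcal/mol.

+3.1 kcal/mol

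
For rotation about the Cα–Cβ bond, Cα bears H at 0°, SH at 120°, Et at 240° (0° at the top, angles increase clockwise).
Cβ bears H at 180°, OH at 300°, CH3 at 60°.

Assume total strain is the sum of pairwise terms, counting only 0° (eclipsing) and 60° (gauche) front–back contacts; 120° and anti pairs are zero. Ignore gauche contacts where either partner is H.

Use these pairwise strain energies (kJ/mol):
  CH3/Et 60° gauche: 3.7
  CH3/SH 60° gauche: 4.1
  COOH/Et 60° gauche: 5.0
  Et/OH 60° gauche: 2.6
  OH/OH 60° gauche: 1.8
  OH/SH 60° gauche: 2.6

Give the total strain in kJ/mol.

This conformer (staggered): SH–CH3 gauche, Et–OH gauche; 4.1 + 2.6 = 6.7 kJ/mol.

6.7 kJ/mol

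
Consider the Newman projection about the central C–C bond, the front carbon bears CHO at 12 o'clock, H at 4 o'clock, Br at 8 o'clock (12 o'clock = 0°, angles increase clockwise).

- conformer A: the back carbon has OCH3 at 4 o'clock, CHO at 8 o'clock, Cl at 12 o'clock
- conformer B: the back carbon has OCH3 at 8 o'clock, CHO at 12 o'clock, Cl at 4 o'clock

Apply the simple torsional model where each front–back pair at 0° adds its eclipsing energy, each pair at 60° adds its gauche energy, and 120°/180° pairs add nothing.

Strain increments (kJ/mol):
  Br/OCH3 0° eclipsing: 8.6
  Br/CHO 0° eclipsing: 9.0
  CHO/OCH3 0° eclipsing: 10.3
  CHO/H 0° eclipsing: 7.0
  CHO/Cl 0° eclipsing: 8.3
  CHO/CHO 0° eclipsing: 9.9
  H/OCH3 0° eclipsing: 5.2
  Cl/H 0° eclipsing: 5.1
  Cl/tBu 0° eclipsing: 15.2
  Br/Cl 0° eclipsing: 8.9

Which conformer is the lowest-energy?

A is eclipsed. CHO at 0° is eclipsed with Cl at 0° (8.3); H at 120° is eclipsed with OCH3 at 120° (5.2); Br at 240° is eclipsed with CHO at 240° (9.0). Total 22.5 kJ/mol.
B is eclipsed. CHO at 0° is eclipsed with CHO at 0° (9.9); H at 120° is eclipsed with Cl at 120° (5.1); Br at 240° is eclipsed with OCH3 at 240° (8.6). Total 23.6 kJ/mol.
A has the lowest total (22.5 kJ/mol).

A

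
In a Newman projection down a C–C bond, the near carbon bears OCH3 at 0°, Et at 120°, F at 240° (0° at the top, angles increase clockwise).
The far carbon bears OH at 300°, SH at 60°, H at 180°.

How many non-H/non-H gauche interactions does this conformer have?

Non-H gauche pairs: OCH3(0°)/OH(300°); OCH3(0°)/SH(60°); Et(120°)/SH(60°); F(240°)/OH(300°) — 4 interactions.

4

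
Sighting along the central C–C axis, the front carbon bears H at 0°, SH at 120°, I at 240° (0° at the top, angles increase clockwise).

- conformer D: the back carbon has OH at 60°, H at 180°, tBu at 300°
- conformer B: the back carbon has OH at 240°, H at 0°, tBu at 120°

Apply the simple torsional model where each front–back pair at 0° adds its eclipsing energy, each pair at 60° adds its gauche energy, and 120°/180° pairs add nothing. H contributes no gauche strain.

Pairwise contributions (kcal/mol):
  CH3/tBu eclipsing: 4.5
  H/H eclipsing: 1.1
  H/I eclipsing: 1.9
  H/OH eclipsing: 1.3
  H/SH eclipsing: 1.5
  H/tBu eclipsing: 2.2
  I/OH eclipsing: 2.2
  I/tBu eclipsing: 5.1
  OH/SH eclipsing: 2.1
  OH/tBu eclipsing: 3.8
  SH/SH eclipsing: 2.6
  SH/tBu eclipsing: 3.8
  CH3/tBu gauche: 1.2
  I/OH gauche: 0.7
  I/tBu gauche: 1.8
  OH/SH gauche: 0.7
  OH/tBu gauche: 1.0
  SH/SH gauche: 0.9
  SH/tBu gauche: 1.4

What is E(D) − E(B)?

-4.6 kcal/mol

D (staggered): SH(120°)/OH(60°) gauche 0.7; I(240°)/tBu(300°) gauche 1.8 → 2.5 kcal/mol.
B (eclipsed): H(0°)/H(0°) eclipsed 1.1; SH(120°)/tBu(120°) eclipsed 3.8; I(240°)/OH(240°) eclipsed 2.2 → 7.1 kcal/mol.
E(D) − E(B) = 2.5 − 7.1 = -4.6 kcal/mol.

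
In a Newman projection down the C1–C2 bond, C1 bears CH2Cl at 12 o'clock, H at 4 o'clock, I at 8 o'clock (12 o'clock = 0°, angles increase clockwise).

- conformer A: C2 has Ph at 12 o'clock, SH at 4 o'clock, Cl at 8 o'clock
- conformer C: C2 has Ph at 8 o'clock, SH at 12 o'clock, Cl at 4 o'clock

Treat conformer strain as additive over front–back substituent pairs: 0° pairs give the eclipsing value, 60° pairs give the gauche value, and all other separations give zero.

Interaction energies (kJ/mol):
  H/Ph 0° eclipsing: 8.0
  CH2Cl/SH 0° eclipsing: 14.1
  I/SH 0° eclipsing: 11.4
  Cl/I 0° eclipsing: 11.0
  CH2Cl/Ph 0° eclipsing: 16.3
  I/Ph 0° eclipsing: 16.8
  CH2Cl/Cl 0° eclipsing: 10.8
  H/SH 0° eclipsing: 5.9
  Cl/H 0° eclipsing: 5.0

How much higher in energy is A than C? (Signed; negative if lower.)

-2.7 kJ/mol

A (eclipsed): CH2Cl–Ph eclipsed, H–SH eclipsed, I–Cl eclipsed; 16.3 + 5.9 + 11.0 = 33.2 kJ/mol.
C (eclipsed): CH2Cl–SH eclipsed, H–Cl eclipsed, I–Ph eclipsed; 14.1 + 5.0 + 16.8 = 35.9 kJ/mol.
E(A) − E(C) = 33.2 − 35.9 = -2.7 kJ/mol.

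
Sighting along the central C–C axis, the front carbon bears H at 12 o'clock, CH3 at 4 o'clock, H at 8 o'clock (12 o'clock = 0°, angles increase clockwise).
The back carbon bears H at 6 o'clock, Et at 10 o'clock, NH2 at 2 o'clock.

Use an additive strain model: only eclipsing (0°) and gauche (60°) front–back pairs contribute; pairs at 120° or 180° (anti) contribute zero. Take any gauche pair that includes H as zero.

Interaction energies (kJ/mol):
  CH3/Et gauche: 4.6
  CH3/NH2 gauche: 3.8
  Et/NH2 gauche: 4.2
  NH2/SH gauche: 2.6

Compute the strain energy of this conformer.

This conformer (staggered): CH3–NH2 gauche; 3.8 = 3.8 kJ/mol.

3.8 kJ/mol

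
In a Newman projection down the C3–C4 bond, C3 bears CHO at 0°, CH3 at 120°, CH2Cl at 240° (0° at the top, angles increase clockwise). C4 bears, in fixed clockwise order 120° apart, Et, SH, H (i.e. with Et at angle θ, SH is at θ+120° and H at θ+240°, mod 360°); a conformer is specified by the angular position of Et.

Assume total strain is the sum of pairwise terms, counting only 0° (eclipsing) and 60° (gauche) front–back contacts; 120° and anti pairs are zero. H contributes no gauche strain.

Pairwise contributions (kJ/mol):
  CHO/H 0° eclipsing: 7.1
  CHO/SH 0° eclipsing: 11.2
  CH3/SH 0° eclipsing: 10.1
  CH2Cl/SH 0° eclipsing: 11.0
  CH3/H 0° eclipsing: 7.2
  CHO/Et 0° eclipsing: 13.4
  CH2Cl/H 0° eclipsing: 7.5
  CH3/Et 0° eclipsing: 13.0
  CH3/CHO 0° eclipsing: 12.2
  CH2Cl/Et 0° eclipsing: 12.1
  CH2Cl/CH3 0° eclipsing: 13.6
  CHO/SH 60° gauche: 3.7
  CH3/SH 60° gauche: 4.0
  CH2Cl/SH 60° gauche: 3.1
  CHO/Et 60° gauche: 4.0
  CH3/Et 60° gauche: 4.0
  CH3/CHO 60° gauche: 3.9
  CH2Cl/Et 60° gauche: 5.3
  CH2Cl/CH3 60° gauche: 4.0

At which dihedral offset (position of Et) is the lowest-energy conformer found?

Et at 0° (eclipsed): CHO–Et eclipsed, CH3–SH eclipsed, CH2Cl–H eclipsed; 13.4 + 10.1 + 7.5 = 31.0 kJ/mol.
Et at 60° (staggered): CHO–Et gauche, CH3–Et gauche, CH3–SH gauche, CH2Cl–SH gauche; 4.0 + 4.0 + 4.0 + 3.1 = 15.1 kJ/mol.
Et at 120° (eclipsed): CHO–H eclipsed, CH3–Et eclipsed, CH2Cl–SH eclipsed; 7.1 + 13.0 + 11.0 = 31.1 kJ/mol.
Et at 180° (staggered): CHO–SH gauche, CH3–Et gauche, CH2Cl–Et gauche, CH2Cl–SH gauche; 3.7 + 4.0 + 5.3 + 3.1 = 16.1 kJ/mol.
Et at 240° (eclipsed): CHO–SH eclipsed, CH3–H eclipsed, CH2Cl–Et eclipsed; 11.2 + 7.2 + 12.1 = 30.5 kJ/mol.
Et at 300° (staggered): CHO–Et gauche, CHO–SH gauche, CH3–SH gauche, CH2Cl–Et gauche; 4.0 + 3.7 + 4.0 + 5.3 = 17.0 kJ/mol.
The minimum (15.1 kJ/mol) occurs with Et at 60°.

60°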